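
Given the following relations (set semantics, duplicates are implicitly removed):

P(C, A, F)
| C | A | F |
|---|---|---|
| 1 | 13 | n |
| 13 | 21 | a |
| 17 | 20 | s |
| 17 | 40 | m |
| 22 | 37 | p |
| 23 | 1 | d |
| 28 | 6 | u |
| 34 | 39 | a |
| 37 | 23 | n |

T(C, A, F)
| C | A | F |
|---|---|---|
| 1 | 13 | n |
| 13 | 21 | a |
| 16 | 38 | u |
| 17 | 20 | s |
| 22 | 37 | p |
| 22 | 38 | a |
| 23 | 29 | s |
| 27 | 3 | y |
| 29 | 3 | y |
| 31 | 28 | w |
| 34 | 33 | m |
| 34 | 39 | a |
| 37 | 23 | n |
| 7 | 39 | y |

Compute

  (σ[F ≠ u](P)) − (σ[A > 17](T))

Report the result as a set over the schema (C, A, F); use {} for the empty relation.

{(1, 13, n), (17, 40, m), (23, 1, d)}

σ[F ≠ u]: keep tuples satisfying F ≠ u → {(1, 13, n), (13, 21, a), (17, 20, s), (17, 40, m), (22, 37, p), (23, 1, d), (34, 39, a), (37, 23, n)}
σ[A > 17]: keep tuples satisfying A > 17 → {(13, 21, a), (16, 38, u), (17, 20, s), (22, 37, p), (22, 38, a), (23, 29, s), (31, 28, w), (34, 33, m), (34, 39, a), (37, 23, n), (7, 39, y)}
Set difference of the two operands is {(1, 13, n), (17, 40, m), (23, 1, d)}.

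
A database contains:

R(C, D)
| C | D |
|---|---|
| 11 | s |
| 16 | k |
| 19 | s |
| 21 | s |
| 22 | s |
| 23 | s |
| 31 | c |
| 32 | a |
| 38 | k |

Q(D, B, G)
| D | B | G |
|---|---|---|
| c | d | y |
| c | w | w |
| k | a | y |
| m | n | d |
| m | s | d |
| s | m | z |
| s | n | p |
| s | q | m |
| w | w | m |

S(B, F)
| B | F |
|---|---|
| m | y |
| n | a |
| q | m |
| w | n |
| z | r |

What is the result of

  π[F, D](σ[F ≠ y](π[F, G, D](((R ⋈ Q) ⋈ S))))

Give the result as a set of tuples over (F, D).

Joining R and Q on D yields {(11, s, m, z), (11, s, n, p), (11, s, q, m), (16, k, a, y), (19, s, m, z), (19, s, n, p), (19, s, q, m), (21, s, m, z), (21, s, n, p), (21, s, q, m), (22, s, m, z), (22, s, n, p), (22, s, q, m), (23, s, m, z), (23, s, n, p), (23, s, q, m), (31, c, d, y), (31, c, w, w), (38, k, a, y)}.
Joining (R ⋈ Q) and S on B yields {(11, s, m, z, y), (11, s, n, p, a), (11, s, q, m, m), (19, s, m, z, y), (19, s, n, p, a), (19, s, q, m, m), (21, s, m, z, y), (21, s, n, p, a), (21, s, q, m, m), (22, s, m, z, y), (22, s, n, p, a), (22, s, q, m, m), (23, s, m, z, y), (23, s, n, p, a), (23, s, q, m, m), (31, c, w, w, n)}.
Keep only column(s) F, G, D (12 duplicate(s) eliminated): {(a, p, s), (m, m, s), (n, w, c), (y, z, s)}
Selection F ≠ y: {(a, p, s), (m, m, s), (n, w, c)}
Keep only column(s) F, D: {(a, s), (m, s), (n, c)}

{(a, s), (m, s), (n, c)}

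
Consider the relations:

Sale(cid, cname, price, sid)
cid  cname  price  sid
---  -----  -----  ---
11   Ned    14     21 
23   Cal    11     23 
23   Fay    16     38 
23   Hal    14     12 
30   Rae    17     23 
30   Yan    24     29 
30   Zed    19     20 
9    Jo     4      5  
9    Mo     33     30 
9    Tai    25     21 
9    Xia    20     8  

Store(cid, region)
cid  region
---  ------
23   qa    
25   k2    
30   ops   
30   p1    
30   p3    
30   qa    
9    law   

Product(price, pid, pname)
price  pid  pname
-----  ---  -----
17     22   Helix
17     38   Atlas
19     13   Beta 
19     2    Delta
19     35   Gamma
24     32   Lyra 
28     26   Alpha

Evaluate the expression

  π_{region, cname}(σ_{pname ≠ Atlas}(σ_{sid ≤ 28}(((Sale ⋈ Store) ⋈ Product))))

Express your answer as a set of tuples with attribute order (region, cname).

Sale ⋈ Store (natural join on cid): {(23, Cal, 11, 23, qa), (23, Fay, 16, 38, qa), (23, Hal, 14, 12, qa), (30, Rae, 17, 23, ops), (30, Rae, 17, 23, p1), (30, Rae, 17, 23, p3), (30, Rae, 17, 23, qa), (30, Yan, 24, 29, ops), (30, Yan, 24, 29, p1), (30, Yan, 24, 29, p3), (30, Yan, 24, 29, qa), (30, Zed, 19, 20, ops), (30, Zed, 19, 20, p1), (30, Zed, 19, 20, p3), (30, Zed, 19, 20, qa), (9, Jo, 4, 5, law), (9, Mo, 33, 30, law), (9, Tai, 25, 21, law), (9, Xia, 20, 8, law)}
(Sale ⋈ Store) ⋈ Product (natural join on price): {(30, Rae, 17, 23, ops, 22, Helix), (30, Rae, 17, 23, ops, 38, Atlas), (30, Rae, 17, 23, p1, 22, Helix), (30, Rae, 17, 23, p1, 38, Atlas), (30, Rae, 17, 23, p3, 22, Helix), (30, Rae, 17, 23, p3, 38, Atlas), (30, Rae, 17, 23, qa, 22, Helix), (30, Rae, 17, 23, qa, 38, Atlas), (30, Yan, 24, 29, ops, 32, Lyra), (30, Yan, 24, 29, p1, 32, Lyra), (30, Yan, 24, 29, p3, 32, Lyra), (30, Yan, 24, 29, qa, 32, Lyra), (30, Zed, 19, 20, ops, 13, Beta), (30, Zed, 19, 20, ops, 2, Delta), (30, Zed, 19, 20, ops, 35, Gamma), (30, Zed, 19, 20, p1, 13, Beta), (30, Zed, 19, 20, p1, 2, Delta), (30, Zed, 19, 20, p1, 35, Gamma), (30, Zed, 19, 20, p3, 13, Beta), (30, Zed, 19, 20, p3, 2, Delta), (30, Zed, 19, 20, p3, 35, Gamma), (30, Zed, 19, 20, qa, 13, Beta), (30, Zed, 19, 20, qa, 2, Delta), (30, Zed, 19, 20, qa, 35, Gamma)}
σ[sid ≤ 28]: keep tuples satisfying sid ≤ 28 → {(30, Rae, 17, 23, ops, 22, Helix), (30, Rae, 17, 23, ops, 38, Atlas), (30, Rae, 17, 23, p1, 22, Helix), (30, Rae, 17, 23, p1, 38, Atlas), (30, Rae, 17, 23, p3, 22, Helix), (30, Rae, 17, 23, p3, 38, Atlas), (30, Rae, 17, 23, qa, 22, Helix), (30, Rae, 17, 23, qa, 38, Atlas), (30, Zed, 19, 20, ops, 13, Beta), (30, Zed, 19, 20, ops, 2, Delta), (30, Zed, 19, 20, ops, 35, Gamma), (30, Zed, 19, 20, p1, 13, Beta), (30, Zed, 19, 20, p1, 2, Delta), (30, Zed, 19, 20, p1, 35, Gamma), (30, Zed, 19, 20, p3, 13, Beta), (30, Zed, 19, 20, p3, 2, Delta), (30, Zed, 19, 20, p3, 35, Gamma), (30, Zed, 19, 20, qa, 13, Beta), (30, Zed, 19, 20, qa, 2, Delta), (30, Zed, 19, 20, qa, 35, Gamma)}
σ[pname ≠ Atlas]: keep tuples satisfying pname ≠ Atlas → {(30, Rae, 17, 23, ops, 22, Helix), (30, Rae, 17, 23, p1, 22, Helix), (30, Rae, 17, 23, p3, 22, Helix), (30, Rae, 17, 23, qa, 22, Helix), (30, Zed, 19, 20, ops, 13, Beta), (30, Zed, 19, 20, ops, 2, Delta), (30, Zed, 19, 20, ops, 35, Gamma), (30, Zed, 19, 20, p1, 13, Beta), (30, Zed, 19, 20, p1, 2, Delta), (30, Zed, 19, 20, p1, 35, Gamma), (30, Zed, 19, 20, p3, 13, Beta), (30, Zed, 19, 20, p3, 2, Delta), (30, Zed, 19, 20, p3, 35, Gamma), (30, Zed, 19, 20, qa, 13, Beta), (30, Zed, 19, 20, qa, 2, Delta), (30, Zed, 19, 20, qa, 35, Gamma)}
Projecting to region, cname (8 duplicate(s) eliminated): {(ops, Rae), (ops, Zed), (p1, Rae), (p1, Zed), (p3, Rae), (p3, Zed), (qa, Rae), (qa, Zed)}

{(ops, Rae), (ops, Zed), (p1, Rae), (p1, Zed), (p3, Rae), (p3, Zed), (qa, Rae), (qa, Zed)}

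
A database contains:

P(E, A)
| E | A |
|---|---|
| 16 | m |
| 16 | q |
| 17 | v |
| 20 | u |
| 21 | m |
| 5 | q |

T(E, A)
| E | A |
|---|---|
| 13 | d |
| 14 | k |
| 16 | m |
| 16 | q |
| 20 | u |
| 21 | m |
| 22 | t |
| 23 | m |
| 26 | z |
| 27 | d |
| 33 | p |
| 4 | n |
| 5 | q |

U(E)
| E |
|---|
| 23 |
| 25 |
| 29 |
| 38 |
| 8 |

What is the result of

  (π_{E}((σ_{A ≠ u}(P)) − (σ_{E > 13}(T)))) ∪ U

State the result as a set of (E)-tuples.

{17, 23, 25, 29, 38, 5, 8}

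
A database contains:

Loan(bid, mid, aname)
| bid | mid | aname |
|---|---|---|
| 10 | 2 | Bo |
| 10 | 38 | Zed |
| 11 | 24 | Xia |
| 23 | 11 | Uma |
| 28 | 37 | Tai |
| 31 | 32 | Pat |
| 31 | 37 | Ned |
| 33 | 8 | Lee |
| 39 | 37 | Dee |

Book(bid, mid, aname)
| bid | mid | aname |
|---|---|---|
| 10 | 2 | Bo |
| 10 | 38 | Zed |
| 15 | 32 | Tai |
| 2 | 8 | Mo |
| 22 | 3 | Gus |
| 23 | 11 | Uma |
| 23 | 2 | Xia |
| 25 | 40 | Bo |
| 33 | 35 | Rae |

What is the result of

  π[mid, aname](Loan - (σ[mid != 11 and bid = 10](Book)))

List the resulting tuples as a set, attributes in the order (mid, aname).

Selection mid != 11 and bid = 10: {(10, 2, Bo), (10, 38, Zed)}
Set difference of the two operands is {(11, 24, Xia), (23, 11, Uma), (28, 37, Tai), (31, 32, Pat), (31, 37, Ned), (33, 8, Lee), (39, 37, Dee)}.
π[mid, aname]: project onto (mid, aname) → {(11, Uma), (24, Xia), (32, Pat), (37, Dee), (37, Ned), (37, Tai), (8, Lee)}

{(11, Uma), (24, Xia), (32, Pat), (37, Dee), (37, Ned), (37, Tai), (8, Lee)}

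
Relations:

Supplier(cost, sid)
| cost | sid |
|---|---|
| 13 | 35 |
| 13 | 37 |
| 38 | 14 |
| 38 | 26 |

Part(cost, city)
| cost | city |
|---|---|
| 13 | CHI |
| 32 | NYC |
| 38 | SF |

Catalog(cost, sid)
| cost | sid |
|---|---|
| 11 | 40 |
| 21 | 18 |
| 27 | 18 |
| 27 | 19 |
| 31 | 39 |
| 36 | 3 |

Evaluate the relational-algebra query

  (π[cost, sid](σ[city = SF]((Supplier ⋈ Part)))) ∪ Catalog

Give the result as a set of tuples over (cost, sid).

{(11, 40), (21, 18), (27, 18), (27, 19), (31, 39), (36, 3), (38, 14), (38, 26)}

Joining Supplier and Part on cost yields {(13, 35, CHI), (13, 37, CHI), (38, 14, SF), (38, 26, SF)}.
Apply σ_{city = SF}; surviving tuples: {(38, 14, SF), (38, 26, SF)}
Projecting to cost, sid: {(38, 14), (38, 26)}
Taking the union: {(11, 40), (21, 18), (27, 18), (27, 19), (31, 39), (36, 3), (38, 14), (38, 26)}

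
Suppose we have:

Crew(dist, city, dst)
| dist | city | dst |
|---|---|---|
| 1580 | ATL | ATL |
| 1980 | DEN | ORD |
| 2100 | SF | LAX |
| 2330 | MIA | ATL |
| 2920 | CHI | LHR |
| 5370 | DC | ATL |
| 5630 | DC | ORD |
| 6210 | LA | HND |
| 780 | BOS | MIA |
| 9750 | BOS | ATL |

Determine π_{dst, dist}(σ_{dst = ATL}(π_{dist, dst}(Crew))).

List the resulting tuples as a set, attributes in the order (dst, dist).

{(ATL, 1580), (ATL, 2330), (ATL, 5370), (ATL, 9750)}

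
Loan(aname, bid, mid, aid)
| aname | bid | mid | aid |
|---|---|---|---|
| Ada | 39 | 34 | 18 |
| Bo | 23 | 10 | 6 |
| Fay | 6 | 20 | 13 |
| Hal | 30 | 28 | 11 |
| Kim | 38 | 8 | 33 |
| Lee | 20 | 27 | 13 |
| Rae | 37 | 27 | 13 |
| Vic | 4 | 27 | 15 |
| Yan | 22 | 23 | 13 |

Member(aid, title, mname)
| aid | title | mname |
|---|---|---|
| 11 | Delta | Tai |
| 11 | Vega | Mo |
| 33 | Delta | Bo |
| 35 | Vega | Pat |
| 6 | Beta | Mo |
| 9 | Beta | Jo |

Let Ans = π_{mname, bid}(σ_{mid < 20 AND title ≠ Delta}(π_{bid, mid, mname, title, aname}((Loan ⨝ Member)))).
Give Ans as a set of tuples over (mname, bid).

Joining Loan and Member on aid yields {(Bo, 23, 10, 6, Beta, Mo), (Hal, 30, 28, 11, Delta, Tai), (Hal, 30, 28, 11, Vega, Mo), (Kim, 38, 8, 33, Delta, Bo)}.
π[bid, mid, mname, title, aname]: project onto (bid, mid, mname, title, aname) → {(23, 10, Mo, Beta, Bo), (30, 28, Mo, Vega, Hal), (30, 28, Tai, Delta, Hal), (38, 8, Bo, Delta, Kim)}
σ[mid < 20 AND title ≠ Delta]: keep tuples satisfying mid < 20 AND title ≠ Delta → {(23, 10, Mo, Beta, Bo)}
π[mname, bid]: project onto (mname, bid) → {(Mo, 23)}

{(Mo, 23)}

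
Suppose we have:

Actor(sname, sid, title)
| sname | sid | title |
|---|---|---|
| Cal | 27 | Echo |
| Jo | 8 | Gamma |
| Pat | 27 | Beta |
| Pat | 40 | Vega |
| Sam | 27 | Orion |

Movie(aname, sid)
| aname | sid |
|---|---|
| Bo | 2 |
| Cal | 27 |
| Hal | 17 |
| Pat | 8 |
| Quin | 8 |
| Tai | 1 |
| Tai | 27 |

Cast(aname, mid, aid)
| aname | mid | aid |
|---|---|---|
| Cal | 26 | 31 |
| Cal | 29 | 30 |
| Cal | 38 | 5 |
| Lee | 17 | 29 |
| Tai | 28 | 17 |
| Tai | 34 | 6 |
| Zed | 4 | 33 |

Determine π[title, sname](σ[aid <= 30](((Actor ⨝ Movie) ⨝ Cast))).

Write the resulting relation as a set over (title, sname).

Natural join on sid: {(Cal, 27, Echo, Cal), (Cal, 27, Echo, Tai), (Jo, 8, Gamma, Pat), (Jo, 8, Gamma, Quin), (Pat, 27, Beta, Cal), (Pat, 27, Beta, Tai), (Sam, 27, Orion, Cal), (Sam, 27, Orion, Tai)}
Natural join on aname: {(Cal, 27, Echo, Cal, 26, 31), (Cal, 27, Echo, Cal, 29, 30), (Cal, 27, Echo, Cal, 38, 5), (Cal, 27, Echo, Tai, 28, 17), (Cal, 27, Echo, Tai, 34, 6), (Pat, 27, Beta, Cal, 26, 31), (Pat, 27, Beta, Cal, 29, 30), (Pat, 27, Beta, Cal, 38, 5), (Pat, 27, Beta, Tai, 28, 17), (Pat, 27, Beta, Tai, 34, 6), (Sam, 27, Orion, Cal, 26, 31), (Sam, 27, Orion, Cal, 29, 30), (Sam, 27, Orion, Cal, 38, 5), (Sam, 27, Orion, Tai, 28, 17), (Sam, 27, Orion, Tai, 34, 6)}
Selection aid <= 30: {(Cal, 27, Echo, Cal, 29, 30), (Cal, 27, Echo, Cal, 38, 5), (Cal, 27, Echo, Tai, 28, 17), (Cal, 27, Echo, Tai, 34, 6), (Pat, 27, Beta, Cal, 29, 30), (Pat, 27, Beta, Cal, 38, 5), (Pat, 27, Beta, Tai, 28, 17), (Pat, 27, Beta, Tai, 34, 6), (Sam, 27, Orion, Cal, 29, 30), (Sam, 27, Orion, Cal, 38, 5), (Sam, 27, Orion, Tai, 28, 17), (Sam, 27, Orion, Tai, 34, 6)}
Keep only column(s) title, sname (9 duplicate(s) eliminated): {(Beta, Pat), (Echo, Cal), (Orion, Sam)}

{(Beta, Pat), (Echo, Cal), (Orion, Sam)}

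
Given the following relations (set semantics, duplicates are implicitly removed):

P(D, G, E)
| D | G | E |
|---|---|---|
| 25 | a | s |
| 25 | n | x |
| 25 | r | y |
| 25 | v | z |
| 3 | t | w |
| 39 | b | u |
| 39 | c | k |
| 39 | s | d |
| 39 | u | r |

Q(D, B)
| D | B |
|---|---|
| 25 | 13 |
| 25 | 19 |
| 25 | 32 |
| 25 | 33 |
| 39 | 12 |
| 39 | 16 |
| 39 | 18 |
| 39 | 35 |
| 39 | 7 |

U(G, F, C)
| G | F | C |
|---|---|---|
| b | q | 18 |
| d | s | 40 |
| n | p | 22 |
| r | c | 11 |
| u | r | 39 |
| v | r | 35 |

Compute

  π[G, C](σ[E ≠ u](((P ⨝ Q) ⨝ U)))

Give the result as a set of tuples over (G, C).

P ⋈ Q (natural join on D): {(25, a, s, 13), (25, a, s, 19), (25, a, s, 32), (25, a, s, 33), (25, n, x, 13), (25, n, x, 19), (25, n, x, 32), (25, n, x, 33), (25, r, y, 13), (25, r, y, 19), (25, r, y, 32), (25, r, y, 33), (25, v, z, 13), (25, v, z, 19), (25, v, z, 32), (25, v, z, 33), (39, b, u, 12), (39, b, u, 16), (39, b, u, 18), (39, b, u, 35), (39, b, u, 7), (39, c, k, 12), (39, c, k, 16), (39, c, k, 18), (39, c, k, 35), (39, c, k, 7), (39, s, d, 12), (39, s, d, 16), (39, s, d, 18), (39, s, d, 35), (39, s, d, 7), (39, u, r, 12), (39, u, r, 16), (39, u, r, 18), (39, u, r, 35), (39, u, r, 7)}
(P ⨝ Q) ⋈ U (natural join on G): {(25, n, x, 13, p, 22), (25, n, x, 19, p, 22), (25, n, x, 32, p, 22), (25, n, x, 33, p, 22), (25, r, y, 13, c, 11), (25, r, y, 19, c, 11), (25, r, y, 32, c, 11), (25, r, y, 33, c, 11), (25, v, z, 13, r, 35), (25, v, z, 19, r, 35), (25, v, z, 32, r, 35), (25, v, z, 33, r, 35), (39, b, u, 12, q, 18), (39, b, u, 16, q, 18), (39, b, u, 18, q, 18), (39, b, u, 35, q, 18), (39, b, u, 7, q, 18), (39, u, r, 12, r, 39), (39, u, r, 16, r, 39), (39, u, r, 18, r, 39), (39, u, r, 35, r, 39), (39, u, r, 7, r, 39)}
σ[E ≠ u]: keep tuples satisfying E ≠ u → {(25, n, x, 13, p, 22), (25, n, x, 19, p, 22), (25, n, x, 32, p, 22), (25, n, x, 33, p, 22), (25, r, y, 13, c, 11), (25, r, y, 19, c, 11), (25, r, y, 32, c, 11), (25, r, y, 33, c, 11), (25, v, z, 13, r, 35), (25, v, z, 19, r, 35), (25, v, z, 32, r, 35), (25, v, z, 33, r, 35), (39, u, r, 12, r, 39), (39, u, r, 16, r, 39), (39, u, r, 18, r, 39), (39, u, r, 35, r, 39), (39, u, r, 7, r, 39)}
Projecting to G, C (13 duplicate(s) eliminated): {(n, 22), (r, 11), (u, 39), (v, 35)}

{(n, 22), (r, 11), (u, 39), (v, 35)}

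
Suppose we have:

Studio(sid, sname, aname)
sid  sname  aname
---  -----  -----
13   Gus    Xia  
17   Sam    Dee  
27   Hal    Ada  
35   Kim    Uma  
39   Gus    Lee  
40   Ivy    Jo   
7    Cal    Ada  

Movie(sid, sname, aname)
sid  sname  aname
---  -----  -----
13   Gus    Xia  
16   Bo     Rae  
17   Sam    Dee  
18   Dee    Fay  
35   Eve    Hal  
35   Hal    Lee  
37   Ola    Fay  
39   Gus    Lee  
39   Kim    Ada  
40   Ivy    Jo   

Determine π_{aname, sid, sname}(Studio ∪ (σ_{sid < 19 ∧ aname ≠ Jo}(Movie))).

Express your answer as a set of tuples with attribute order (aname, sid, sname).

{(Ada, 27, Hal), (Ada, 7, Cal), (Dee, 17, Sam), (Fay, 18, Dee), (Jo, 40, Ivy), (Lee, 39, Gus), (Rae, 16, Bo), (Uma, 35, Kim), (Xia, 13, Gus)}

σ[sid < 19 ∧ aname ≠ Jo]: keep tuples satisfying sid < 19 ∧ aname ≠ Jo → {(13, Gus, Xia), (16, Bo, Rae), (17, Sam, Dee), (18, Dee, Fay)}
Set union of the two operands is {(13, Gus, Xia), (16, Bo, Rae), (17, Sam, Dee), (18, Dee, Fay), (27, Hal, Ada), (35, Kim, Uma), (39, Gus, Lee), (40, Ivy, Jo), (7, Cal, Ada)}.
π_{aname, sid, sname} gives {(Ada, 27, Hal), (Ada, 7, Cal), (Dee, 17, Sam), (Fay, 18, Dee), (Jo, 40, Ivy), (Lee, 39, Gus), (Rae, 16, Bo), (Uma, 35, Kim), (Xia, 13, Gus)}.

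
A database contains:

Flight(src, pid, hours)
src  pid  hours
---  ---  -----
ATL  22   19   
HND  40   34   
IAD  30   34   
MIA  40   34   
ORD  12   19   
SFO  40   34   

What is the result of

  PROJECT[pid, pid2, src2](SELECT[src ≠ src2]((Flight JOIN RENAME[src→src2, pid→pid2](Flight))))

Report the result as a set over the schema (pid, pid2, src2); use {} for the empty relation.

{(12, 22, ATL), (22, 12, ORD), (30, 40, HND), (30, 40, MIA), (30, 40, SFO), (40, 30, IAD), (40, 40, HND), (40, 40, MIA), (40, 40, SFO)}

ρ[src→src2, pid→pid2]: schema becomes (src2, pid2, hours); tuples unchanged.
Natural join on hours: {(ATL, 22, 19, ATL, 22), (ATL, 22, 19, ORD, 12), (HND, 40, 34, HND, 40), (HND, 40, 34, IAD, 30), (HND, 40, 34, MIA, 40), (HND, 40, 34, SFO, 40), (IAD, 30, 34, HND, 40), (IAD, 30, 34, IAD, 30), (IAD, 30, 34, MIA, 40), (IAD, 30, 34, SFO, 40), (MIA, 40, 34, HND, 40), (MIA, 40, 34, IAD, 30), (MIA, 40, 34, MIA, 40), (MIA, 40, 34, SFO, 40), (ORD, 12, 19, ATL, 22), (ORD, 12, 19, ORD, 12), (SFO, 40, 34, HND, 40), (SFO, 40, 34, IAD, 30), (SFO, 40, 34, MIA, 40), (SFO, 40, 34, SFO, 40)}
Filtering on src ≠ src2 leaves {(ATL, 22, 19, ORD, 12), (HND, 40, 34, IAD, 30), (HND, 40, 34, MIA, 40), (HND, 40, 34, SFO, 40), (IAD, 30, 34, HND, 40), (IAD, 30, 34, MIA, 40), (IAD, 30, 34, SFO, 40), (MIA, 40, 34, HND, 40), (MIA, 40, 34, IAD, 30), (MIA, 40, 34, SFO, 40), (ORD, 12, 19, ATL, 22), (SFO, 40, 34, HND, 40), (SFO, 40, 34, IAD, 30), (SFO, 40, 34, MIA, 40)}.
Keep only column(s) pid, pid2, src2 (5 duplicate(s) eliminated): {(12, 22, ATL), (22, 12, ORD), (30, 40, HND), (30, 40, MIA), (30, 40, SFO), (40, 30, IAD), (40, 40, HND), (40, 40, MIA), (40, 40, SFO)}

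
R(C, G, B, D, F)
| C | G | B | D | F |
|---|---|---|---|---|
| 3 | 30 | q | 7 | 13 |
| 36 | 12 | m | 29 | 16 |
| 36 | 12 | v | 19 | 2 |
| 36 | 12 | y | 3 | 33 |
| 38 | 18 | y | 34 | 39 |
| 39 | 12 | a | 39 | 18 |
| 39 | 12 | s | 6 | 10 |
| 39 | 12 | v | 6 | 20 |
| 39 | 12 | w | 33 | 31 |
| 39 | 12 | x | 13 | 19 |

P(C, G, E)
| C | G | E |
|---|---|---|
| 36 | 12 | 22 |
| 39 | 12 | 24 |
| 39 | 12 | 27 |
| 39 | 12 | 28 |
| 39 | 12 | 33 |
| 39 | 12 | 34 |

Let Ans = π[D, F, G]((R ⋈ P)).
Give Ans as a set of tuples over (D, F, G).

Natural join on C, G: {(36, 12, m, 29, 16, 22), (36, 12, v, 19, 2, 22), (36, 12, y, 3, 33, 22), (39, 12, a, 39, 18, 24), (39, 12, a, 39, 18, 27), (39, 12, a, 39, 18, 28), (39, 12, a, 39, 18, 33), (39, 12, a, 39, 18, 34), (39, 12, s, 6, 10, 24), (39, 12, s, 6, 10, 27), (39, 12, s, 6, 10, 28), (39, 12, s, 6, 10, 33), (39, 12, s, 6, 10, 34), (39, 12, v, 6, 20, 24), (39, 12, v, 6, 20, 27), (39, 12, v, 6, 20, 28), (39, 12, v, 6, 20, 33), (39, 12, v, 6, 20, 34), (39, 12, w, 33, 31, 24), (39, 12, w, 33, 31, 27), (39, 12, w, 33, 31, 28), (39, 12, w, 33, 31, 33), (39, 12, w, 33, 31, 34), (39, 12, x, 13, 19, 24), (39, 12, x, 13, 19, 27), (39, 12, x, 13, 19, 28), (39, 12, x, 13, 19, 33), (39, 12, x, 13, 19, 34)}
Keep only column(s) D, F, G (20 duplicate(s) eliminated): {(13, 19, 12), (19, 2, 12), (29, 16, 12), (3, 33, 12), (33, 31, 12), (39, 18, 12), (6, 10, 12), (6, 20, 12)}

{(13, 19, 12), (19, 2, 12), (29, 16, 12), (3, 33, 12), (33, 31, 12), (39, 18, 12), (6, 10, 12), (6, 20, 12)}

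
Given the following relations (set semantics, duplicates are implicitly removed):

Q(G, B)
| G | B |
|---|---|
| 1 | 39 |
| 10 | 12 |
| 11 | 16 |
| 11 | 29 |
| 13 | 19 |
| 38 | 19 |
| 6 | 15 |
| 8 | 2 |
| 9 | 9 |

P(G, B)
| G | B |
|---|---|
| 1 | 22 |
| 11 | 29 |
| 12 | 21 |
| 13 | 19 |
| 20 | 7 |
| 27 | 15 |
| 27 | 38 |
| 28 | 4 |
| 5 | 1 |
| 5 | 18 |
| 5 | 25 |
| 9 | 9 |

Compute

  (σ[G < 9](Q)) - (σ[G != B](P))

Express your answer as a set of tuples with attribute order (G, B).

{(1, 39), (6, 15), (8, 2)}

Apply σ_{G < 9}; surviving tuples: {(1, 39), (6, 15), (8, 2)}
Apply σ_{G != B}; surviving tuples: {(1, 22), (11, 29), (12, 21), (13, 19), (20, 7), (27, 15), (27, 38), (28, 4), (5, 1), (5, 18), (5, 25)}
Taking the difference: {(1, 39), (6, 15), (8, 2)}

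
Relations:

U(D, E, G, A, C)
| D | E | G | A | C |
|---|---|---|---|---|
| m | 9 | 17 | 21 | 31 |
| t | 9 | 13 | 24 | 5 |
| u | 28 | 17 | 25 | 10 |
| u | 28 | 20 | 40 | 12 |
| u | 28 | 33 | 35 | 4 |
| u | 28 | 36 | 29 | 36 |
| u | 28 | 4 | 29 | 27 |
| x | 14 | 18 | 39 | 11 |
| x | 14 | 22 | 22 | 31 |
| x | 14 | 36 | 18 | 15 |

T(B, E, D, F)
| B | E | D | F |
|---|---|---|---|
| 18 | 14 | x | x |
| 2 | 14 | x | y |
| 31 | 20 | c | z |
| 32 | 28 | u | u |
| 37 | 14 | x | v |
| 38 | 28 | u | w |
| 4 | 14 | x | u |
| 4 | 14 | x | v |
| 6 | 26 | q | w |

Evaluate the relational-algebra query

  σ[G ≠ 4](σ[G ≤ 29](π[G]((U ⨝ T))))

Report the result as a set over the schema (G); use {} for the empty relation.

{17, 18, 20, 22}

Natural join on D, E: {(u, 28, 17, 25, 10, 32, u), (u, 28, 17, 25, 10, 38, w), (u, 28, 20, 40, 12, 32, u), (u, 28, 20, 40, 12, 38, w), (u, 28, 33, 35, 4, 32, u), (u, 28, 33, 35, 4, 38, w), (u, 28, 36, 29, 36, 32, u), (u, 28, 36, 29, 36, 38, w), (u, 28, 4, 29, 27, 32, u), (u, 28, 4, 29, 27, 38, w), (x, 14, 18, 39, 11, 18, x), (x, 14, 18, 39, 11, 2, y), (x, 14, 18, 39, 11, 37, v), (x, 14, 18, 39, 11, 4, u), (x, 14, 18, 39, 11, 4, v), (x, 14, 22, 22, 31, 18, x), (x, 14, 22, 22, 31, 2, y), (x, 14, 22, 22, 31, 37, v), (x, 14, 22, 22, 31, 4, u), (x, 14, 22, 22, 31, 4, v), (x, 14, 36, 18, 15, 18, x), (x, 14, 36, 18, 15, 2, y), (x, 14, 36, 18, 15, 37, v), (x, 14, 36, 18, 15, 4, u), (x, 14, 36, 18, 15, 4, v)}
Keep only column(s) G (18 duplicate(s) eliminated): {17, 18, 20, 22, 33, 36, 4}
Filtering on G ≤ 29 leaves {17, 18, 20, 22, 4}.
Filtering on G ≠ 4 leaves {17, 18, 20, 22}.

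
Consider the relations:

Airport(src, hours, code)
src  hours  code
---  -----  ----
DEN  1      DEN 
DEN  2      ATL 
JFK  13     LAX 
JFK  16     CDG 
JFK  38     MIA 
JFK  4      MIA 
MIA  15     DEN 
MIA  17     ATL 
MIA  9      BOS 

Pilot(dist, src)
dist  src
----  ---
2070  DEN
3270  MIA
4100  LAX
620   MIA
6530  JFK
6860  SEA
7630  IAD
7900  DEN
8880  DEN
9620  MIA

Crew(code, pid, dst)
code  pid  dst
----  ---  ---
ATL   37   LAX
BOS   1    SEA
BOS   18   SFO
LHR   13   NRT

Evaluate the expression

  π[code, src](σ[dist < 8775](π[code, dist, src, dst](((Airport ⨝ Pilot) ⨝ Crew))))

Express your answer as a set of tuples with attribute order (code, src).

Airport ⋈ Pilot (natural join on src): {(DEN, 1, DEN, 2070), (DEN, 1, DEN, 7900), (DEN, 1, DEN, 8880), (DEN, 2, ATL, 2070), (DEN, 2, ATL, 7900), (DEN, 2, ATL, 8880), (JFK, 13, LAX, 6530), (JFK, 16, CDG, 6530), (JFK, 38, MIA, 6530), (JFK, 4, MIA, 6530), (MIA, 15, DEN, 3270), (MIA, 15, DEN, 620), (MIA, 15, DEN, 9620), (MIA, 17, ATL, 3270), (MIA, 17, ATL, 620), (MIA, 17, ATL, 9620), (MIA, 9, BOS, 3270), (MIA, 9, BOS, 620), (MIA, 9, BOS, 9620)}
(Airport ⨝ Pilot) ⋈ Crew (natural join on code): {(DEN, 2, ATL, 2070, 37, LAX), (DEN, 2, ATL, 7900, 37, LAX), (DEN, 2, ATL, 8880, 37, LAX), (MIA, 17, ATL, 3270, 37, LAX), (MIA, 17, ATL, 620, 37, LAX), (MIA, 17, ATL, 9620, 37, LAX), (MIA, 9, BOS, 3270, 1, SEA), (MIA, 9, BOS, 3270, 18, SFO), (MIA, 9, BOS, 620, 1, SEA), (MIA, 9, BOS, 620, 18, SFO), (MIA, 9, BOS, 9620, 1, SEA), (MIA, 9, BOS, 9620, 18, SFO)}
π_{code, dist, src, dst} gives {(ATL, 2070, DEN, LAX), (ATL, 3270, MIA, LAX), (ATL, 620, MIA, LAX), (ATL, 7900, DEN, LAX), (ATL, 8880, DEN, LAX), (ATL, 9620, MIA, LAX), (BOS, 3270, MIA, SEA), (BOS, 3270, MIA, SFO), (BOS, 620, MIA, SEA), (BOS, 620, MIA, SFO), (BOS, 9620, MIA, SEA), (BOS, 9620, MIA, SFO)}.
σ[dist < 8775]: keep tuples satisfying dist < 8775 → {(ATL, 2070, DEN, LAX), (ATL, 3270, MIA, LAX), (ATL, 620, MIA, LAX), (ATL, 7900, DEN, LAX), (BOS, 3270, MIA, SEA), (BOS, 3270, MIA, SFO), (BOS, 620, MIA, SEA), (BOS, 620, MIA, SFO)}
π_{code, src} gives {(ATL, DEN), (ATL, MIA), (BOS, MIA)} (5 duplicate(s) eliminated).

{(ATL, DEN), (ATL, MIA), (BOS, MIA)}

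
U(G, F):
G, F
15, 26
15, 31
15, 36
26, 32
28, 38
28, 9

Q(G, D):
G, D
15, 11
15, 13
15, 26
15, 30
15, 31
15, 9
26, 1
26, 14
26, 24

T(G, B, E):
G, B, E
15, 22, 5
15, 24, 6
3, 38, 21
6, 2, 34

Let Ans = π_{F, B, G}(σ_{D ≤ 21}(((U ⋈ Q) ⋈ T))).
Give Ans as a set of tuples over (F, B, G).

Natural join on G: {(15, 26, 11), (15, 26, 13), (15, 26, 26), (15, 26, 30), (15, 26, 31), (15, 26, 9), (15, 31, 11), (15, 31, 13), (15, 31, 26), (15, 31, 30), (15, 31, 31), (15, 31, 9), (15, 36, 11), (15, 36, 13), (15, 36, 26), (15, 36, 30), (15, 36, 31), (15, 36, 9), (26, 32, 1), (26, 32, 14), (26, 32, 24)}
Natural join on G: {(15, 26, 11, 22, 5), (15, 26, 11, 24, 6), (15, 26, 13, 22, 5), (15, 26, 13, 24, 6), (15, 26, 26, 22, 5), (15, 26, 26, 24, 6), (15, 26, 30, 22, 5), (15, 26, 30, 24, 6), (15, 26, 31, 22, 5), (15, 26, 31, 24, 6), (15, 26, 9, 22, 5), (15, 26, 9, 24, 6), (15, 31, 11, 22, 5), (15, 31, 11, 24, 6), (15, 31, 13, 22, 5), (15, 31, 13, 24, 6), (15, 31, 26, 22, 5), (15, 31, 26, 24, 6), (15, 31, 30, 22, 5), (15, 31, 30, 24, 6), (15, 31, 31, 22, 5), (15, 31, 31, 24, 6), (15, 31, 9, 22, 5), (15, 31, 9, 24, 6), (15, 36, 11, 22, 5), (15, 36, 11, 24, 6), (15, 36, 13, 22, 5), (15, 36, 13, 24, 6), (15, 36, 26, 22, 5), (15, 36, 26, 24, 6), (15, 36, 30, 22, 5), (15, 36, 30, 24, 6), (15, 36, 31, 22, 5), (15, 36, 31, 24, 6), (15, 36, 9, 22, 5), (15, 36, 9, 24, 6)}
Apply σ_{D ≤ 21}; surviving tuples: {(15, 26, 11, 22, 5), (15, 26, 11, 24, 6), (15, 26, 13, 22, 5), (15, 26, 13, 24, 6), (15, 26, 9, 22, 5), (15, 26, 9, 24, 6), (15, 31, 11, 22, 5), (15, 31, 11, 24, 6), (15, 31, 13, 22, 5), (15, 31, 13, 24, 6), (15, 31, 9, 22, 5), (15, 31, 9, 24, 6), (15, 36, 11, 22, 5), (15, 36, 11, 24, 6), (15, 36, 13, 22, 5), (15, 36, 13, 24, 6), (15, 36, 9, 22, 5), (15, 36, 9, 24, 6)}
π_{F, B, G} gives {(26, 22, 15), (26, 24, 15), (31, 22, 15), (31, 24, 15), (36, 22, 15), (36, 24, 15)} (12 duplicate(s) eliminated).

{(26, 22, 15), (26, 24, 15), (31, 22, 15), (31, 24, 15), (36, 22, 15), (36, 24, 15)}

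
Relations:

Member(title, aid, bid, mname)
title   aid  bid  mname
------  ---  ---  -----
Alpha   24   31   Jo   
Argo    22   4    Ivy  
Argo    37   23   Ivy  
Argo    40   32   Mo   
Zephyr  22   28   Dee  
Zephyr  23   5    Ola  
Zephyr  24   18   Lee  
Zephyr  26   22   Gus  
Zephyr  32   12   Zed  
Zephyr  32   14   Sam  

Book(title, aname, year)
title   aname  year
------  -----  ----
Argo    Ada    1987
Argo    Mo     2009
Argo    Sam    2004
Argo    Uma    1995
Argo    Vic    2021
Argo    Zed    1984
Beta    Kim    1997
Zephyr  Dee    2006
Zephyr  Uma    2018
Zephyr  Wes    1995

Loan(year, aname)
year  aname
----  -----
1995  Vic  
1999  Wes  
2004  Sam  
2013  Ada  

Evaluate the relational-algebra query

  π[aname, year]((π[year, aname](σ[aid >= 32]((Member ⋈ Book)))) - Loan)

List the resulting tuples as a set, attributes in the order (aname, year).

{(Ada, 1987), (Dee, 2006), (Mo, 2009), (Uma, 1995), (Uma, 2018), (Vic, 2021), (Wes, 1995), (Zed, 1984)}

Natural join on title: {(Argo, 22, 4, Ivy, Ada, 1987), (Argo, 22, 4, Ivy, Mo, 2009), (Argo, 22, 4, Ivy, Sam, 2004), (Argo, 22, 4, Ivy, Uma, 1995), (Argo, 22, 4, Ivy, Vic, 2021), (Argo, 22, 4, Ivy, Zed, 1984), (Argo, 37, 23, Ivy, Ada, 1987), (Argo, 37, 23, Ivy, Mo, 2009), (Argo, 37, 23, Ivy, Sam, 2004), (Argo, 37, 23, Ivy, Uma, 1995), (Argo, 37, 23, Ivy, Vic, 2021), (Argo, 37, 23, Ivy, Zed, 1984), (Argo, 40, 32, Mo, Ada, 1987), (Argo, 40, 32, Mo, Mo, 2009), (Argo, 40, 32, Mo, Sam, 2004), (Argo, 40, 32, Mo, Uma, 1995), (Argo, 40, 32, Mo, Vic, 2021), (Argo, 40, 32, Mo, Zed, 1984), (Zephyr, 22, 28, Dee, Dee, 2006), (Zephyr, 22, 28, Dee, Uma, 2018), (Zephyr, 22, 28, Dee, Wes, 1995), (Zephyr, 23, 5, Ola, Dee, 2006), (Zephyr, 23, 5, Ola, Uma, 2018), (Zephyr, 23, 5, Ola, Wes, 1995), (Zephyr, 24, 18, Lee, Dee, 2006), (Zephyr, 24, 18, Lee, Uma, 2018), (Zephyr, 24, 18, Lee, Wes, 1995), (Zephyr, 26, 22, Gus, Dee, 2006), (Zephyr, 26, 22, Gus, Uma, 2018), (Zephyr, 26, 22, Gus, Wes, 1995), (Zephyr, 32, 12, Zed, Dee, 2006), (Zephyr, 32, 12, Zed, Uma, 2018), (Zephyr, 32, 12, Zed, Wes, 1995), (Zephyr, 32, 14, Sam, Dee, 2006), (Zephyr, 32, 14, Sam, Uma, 2018), (Zephyr, 32, 14, Sam, Wes, 1995)}
Apply σ_{aid >= 32}; surviving tuples: {(Argo, 37, 23, Ivy, Ada, 1987), (Argo, 37, 23, Ivy, Mo, 2009), (Argo, 37, 23, Ivy, Sam, 2004), (Argo, 37, 23, Ivy, Uma, 1995), (Argo, 37, 23, Ivy, Vic, 2021), (Argo, 37, 23, Ivy, Zed, 1984), (Argo, 40, 32, Mo, Ada, 1987), (Argo, 40, 32, Mo, Mo, 2009), (Argo, 40, 32, Mo, Sam, 2004), (Argo, 40, 32, Mo, Uma, 1995), (Argo, 40, 32, Mo, Vic, 2021), (Argo, 40, 32, Mo, Zed, 1984), (Zephyr, 32, 12, Zed, Dee, 2006), (Zephyr, 32, 12, Zed, Uma, 2018), (Zephyr, 32, 12, Zed, Wes, 1995), (Zephyr, 32, 14, Sam, Dee, 2006), (Zephyr, 32, 14, Sam, Uma, 2018), (Zephyr, 32, 14, Sam, Wes, 1995)}
Projecting to year, aname (9 duplicate(s) eliminated): {(1984, Zed), (1987, Ada), (1995, Uma), (1995, Wes), (2004, Sam), (2006, Dee), (2009, Mo), (2018, Uma), (2021, Vic)}
Difference: {(1984, Zed), (1987, Ada), (1995, Uma), (1995, Wes), (2004, Sam), (2006, Dee), (2009, Mo), (2018, Uma), (2021, Vic)} with {(1995, Vic), (1999, Wes), (2004, Sam), (2013, Ada)} → {(1984, Zed), (1987, Ada), (1995, Uma), (1995, Wes), (2006, Dee), (2009, Mo), (2018, Uma), (2021, Vic)}
Projecting to aname, year: {(Ada, 1987), (Dee, 2006), (Mo, 2009), (Uma, 1995), (Uma, 2018), (Vic, 2021), (Wes, 1995), (Zed, 1984)}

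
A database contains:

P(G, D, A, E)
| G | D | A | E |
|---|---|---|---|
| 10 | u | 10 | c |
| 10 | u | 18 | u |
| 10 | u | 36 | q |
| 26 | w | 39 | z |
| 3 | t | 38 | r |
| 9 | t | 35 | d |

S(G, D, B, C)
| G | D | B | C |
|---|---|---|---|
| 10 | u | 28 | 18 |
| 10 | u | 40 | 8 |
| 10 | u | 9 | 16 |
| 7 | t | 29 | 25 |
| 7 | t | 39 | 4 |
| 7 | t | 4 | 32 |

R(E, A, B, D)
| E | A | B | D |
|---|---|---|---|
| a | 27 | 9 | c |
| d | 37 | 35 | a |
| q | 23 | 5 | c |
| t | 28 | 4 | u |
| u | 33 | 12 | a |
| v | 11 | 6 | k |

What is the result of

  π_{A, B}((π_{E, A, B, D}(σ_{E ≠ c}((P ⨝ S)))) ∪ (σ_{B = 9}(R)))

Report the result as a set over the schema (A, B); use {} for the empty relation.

P ⋈ S (natural join on G, D): {(10, u, 10, c, 28, 18), (10, u, 10, c, 40, 8), (10, u, 10, c, 9, 16), (10, u, 18, u, 28, 18), (10, u, 18, u, 40, 8), (10, u, 18, u, 9, 16), (10, u, 36, q, 28, 18), (10, u, 36, q, 40, 8), (10, u, 36, q, 9, 16)}
Filtering on E ≠ c leaves {(10, u, 18, u, 28, 18), (10, u, 18, u, 40, 8), (10, u, 18, u, 9, 16), (10, u, 36, q, 28, 18), (10, u, 36, q, 40, 8), (10, u, 36, q, 9, 16)}.
Projecting to E, A, B, D: {(q, 36, 28, u), (q, 36, 40, u), (q, 36, 9, u), (u, 18, 28, u), (u, 18, 40, u), (u, 18, 9, u)}
Filtering on B = 9 leaves {(a, 27, 9, c)}.
Taking the union: {(a, 27, 9, c), (q, 36, 28, u), (q, 36, 40, u), (q, 36, 9, u), (u, 18, 28, u), (u, 18, 40, u), (u, 18, 9, u)}
Projecting to A, B: {(18, 28), (18, 40), (18, 9), (27, 9), (36, 28), (36, 40), (36, 9)}

{(18, 28), (18, 40), (18, 9), (27, 9), (36, 28), (36, 40), (36, 9)}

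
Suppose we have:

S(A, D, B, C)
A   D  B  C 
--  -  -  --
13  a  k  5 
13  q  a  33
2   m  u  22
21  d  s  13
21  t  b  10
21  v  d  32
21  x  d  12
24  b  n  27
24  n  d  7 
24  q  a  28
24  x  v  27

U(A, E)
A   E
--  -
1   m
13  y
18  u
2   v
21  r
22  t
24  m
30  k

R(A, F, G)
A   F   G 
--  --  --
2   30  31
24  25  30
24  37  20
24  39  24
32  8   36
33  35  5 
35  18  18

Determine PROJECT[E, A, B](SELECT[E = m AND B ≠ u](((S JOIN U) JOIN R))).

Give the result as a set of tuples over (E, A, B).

{(m, 24, a), (m, 24, d), (m, 24, n), (m, 24, v)}

Natural join on A: {(13, a, k, 5, y), (13, q, a, 33, y), (2, m, u, 22, v), (21, d, s, 13, r), (21, t, b, 10, r), (21, v, d, 32, r), (21, x, d, 12, r), (24, b, n, 27, m), (24, n, d, 7, m), (24, q, a, 28, m), (24, x, v, 27, m)}
Natural join on A: {(2, m, u, 22, v, 30, 31), (24, b, n, 27, m, 25, 30), (24, b, n, 27, m, 37, 20), (24, b, n, 27, m, 39, 24), (24, n, d, 7, m, 25, 30), (24, n, d, 7, m, 37, 20), (24, n, d, 7, m, 39, 24), (24, q, a, 28, m, 25, 30), (24, q, a, 28, m, 37, 20), (24, q, a, 28, m, 39, 24), (24, x, v, 27, m, 25, 30), (24, x, v, 27, m, 37, 20), (24, x, v, 27, m, 39, 24)}
Apply σ_{E = m AND B ≠ u}; surviving tuples: {(24, b, n, 27, m, 25, 30), (24, b, n, 27, m, 37, 20), (24, b, n, 27, m, 39, 24), (24, n, d, 7, m, 25, 30), (24, n, d, 7, m, 37, 20), (24, n, d, 7, m, 39, 24), (24, q, a, 28, m, 25, 30), (24, q, a, 28, m, 37, 20), (24, q, a, 28, m, 39, 24), (24, x, v, 27, m, 25, 30), (24, x, v, 27, m, 37, 20), (24, x, v, 27, m, 39, 24)}
Projecting to E, A, B (8 duplicate(s) eliminated): {(m, 24, a), (m, 24, d), (m, 24, n), (m, 24, v)}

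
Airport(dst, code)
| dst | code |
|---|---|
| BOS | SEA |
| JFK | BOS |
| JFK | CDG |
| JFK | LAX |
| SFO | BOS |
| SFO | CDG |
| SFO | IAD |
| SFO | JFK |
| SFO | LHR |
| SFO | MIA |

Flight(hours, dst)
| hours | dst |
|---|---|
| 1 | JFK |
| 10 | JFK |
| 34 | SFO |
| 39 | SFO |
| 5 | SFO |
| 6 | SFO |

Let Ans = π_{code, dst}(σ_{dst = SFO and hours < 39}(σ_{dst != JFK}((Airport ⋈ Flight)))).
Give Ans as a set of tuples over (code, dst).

Joining Airport and Flight on dst yields {(JFK, BOS, 1), (JFK, BOS, 10), (JFK, CDG, 1), (JFK, CDG, 10), (JFK, LAX, 1), (JFK, LAX, 10), (SFO, BOS, 34), (SFO, BOS, 39), (SFO, BOS, 5), (SFO, BOS, 6), (SFO, CDG, 34), (SFO, CDG, 39), (SFO, CDG, 5), (SFO, CDG, 6), (SFO, IAD, 34), (SFO, IAD, 39), (SFO, IAD, 5), (SFO, IAD, 6), (SFO, JFK, 34), (SFO, JFK, 39), (SFO, JFK, 5), (SFO, JFK, 6), (SFO, LHR, 34), (SFO, LHR, 39), (SFO, LHR, 5), (SFO, LHR, 6), (SFO, MIA, 34), (SFO, MIA, 39), (SFO, MIA, 5), (SFO, MIA, 6)}.
Filtering on dst != JFK leaves {(SFO, BOS, 34), (SFO, BOS, 39), (SFO, BOS, 5), (SFO, BOS, 6), (SFO, CDG, 34), (SFO, CDG, 39), (SFO, CDG, 5), (SFO, CDG, 6), (SFO, IAD, 34), (SFO, IAD, 39), (SFO, IAD, 5), (SFO, IAD, 6), (SFO, JFK, 34), (SFO, JFK, 39), (SFO, JFK, 5), (SFO, JFK, 6), (SFO, LHR, 34), (SFO, LHR, 39), (SFO, LHR, 5), (SFO, LHR, 6), (SFO, MIA, 34), (SFO, MIA, 39), (SFO, MIA, 5), (SFO, MIA, 6)}.
Filtering on dst = SFO and hours < 39 leaves {(SFO, BOS, 34), (SFO, BOS, 5), (SFO, BOS, 6), (SFO, CDG, 34), (SFO, CDG, 5), (SFO, CDG, 6), (SFO, IAD, 34), (SFO, IAD, 5), (SFO, IAD, 6), (SFO, JFK, 34), (SFO, JFK, 5), (SFO, JFK, 6), (SFO, LHR, 34), (SFO, LHR, 5), (SFO, LHR, 6), (SFO, MIA, 34), (SFO, MIA, 5), (SFO, MIA, 6)}.
Projecting to code, dst (12 duplicate(s) eliminated): {(BOS, SFO), (CDG, SFO), (IAD, SFO), (JFK, SFO), (LHR, SFO), (MIA, SFO)}

{(BOS, SFO), (CDG, SFO), (IAD, SFO), (JFK, SFO), (LHR, SFO), (MIA, SFO)}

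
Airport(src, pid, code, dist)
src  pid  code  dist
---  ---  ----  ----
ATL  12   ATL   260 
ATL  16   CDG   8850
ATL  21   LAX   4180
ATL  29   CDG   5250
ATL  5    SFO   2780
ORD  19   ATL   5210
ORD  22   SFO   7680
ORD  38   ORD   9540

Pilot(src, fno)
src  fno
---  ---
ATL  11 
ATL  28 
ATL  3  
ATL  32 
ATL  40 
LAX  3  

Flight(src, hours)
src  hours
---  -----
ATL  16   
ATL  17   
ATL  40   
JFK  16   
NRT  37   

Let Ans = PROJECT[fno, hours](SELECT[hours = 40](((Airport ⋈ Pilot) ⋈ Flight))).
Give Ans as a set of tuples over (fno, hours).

Airport ⋈ Pilot (natural join on src): {(ATL, 12, ATL, 260, 11), (ATL, 12, ATL, 260, 28), (ATL, 12, ATL, 260, 3), (ATL, 12, ATL, 260, 32), (ATL, 12, ATL, 260, 40), (ATL, 16, CDG, 8850, 11), (ATL, 16, CDG, 8850, 28), (ATL, 16, CDG, 8850, 3), (ATL, 16, CDG, 8850, 32), (ATL, 16, CDG, 8850, 40), (ATL, 21, LAX, 4180, 11), (ATL, 21, LAX, 4180, 28), (ATL, 21, LAX, 4180, 3), (ATL, 21, LAX, 4180, 32), (ATL, 21, LAX, 4180, 40), (ATL, 29, CDG, 5250, 11), (ATL, 29, CDG, 5250, 28), (ATL, 29, CDG, 5250, 3), (ATL, 29, CDG, 5250, 32), (ATL, 29, CDG, 5250, 40), (ATL, 5, SFO, 2780, 11), (ATL, 5, SFO, 2780, 28), (ATL, 5, SFO, 2780, 3), (ATL, 5, SFO, 2780, 32), (ATL, 5, SFO, 2780, 40)}
(Airport ⋈ Pilot) ⋈ Flight (natural join on src): {(ATL, 12, ATL, 260, 11, 16), (ATL, 12, ATL, 260, 11, 17), (ATL, 12, ATL, 260, 11, 40), (ATL, 12, ATL, 260, 28, 16), (ATL, 12, ATL, 260, 28, 17), (ATL, 12, ATL, 260, 28, 40), (ATL, 12, ATL, 260, 3, 16), (ATL, 12, ATL, 260, 3, 17), (ATL, 12, ATL, 260, 3, 40), (ATL, 12, ATL, 260, 32, 16), (ATL, 12, ATL, 260, 32, 17), (ATL, 12, ATL, 260, 32, 40), (ATL, 12, ATL, 260, 40, 16), (ATL, 12, ATL, 260, 40, 17), (ATL, 12, ATL, 260, 40, 40), (ATL, 16, CDG, 8850, 11, 16), (ATL, 16, CDG, 8850, 11, 17), (ATL, 16, CDG, 8850, 11, 40), (ATL, 16, CDG, 8850, 28, 16), (ATL, 16, CDG, 8850, 28, 17), (ATL, 16, CDG, 8850, 28, 40), (ATL, 16, CDG, 8850, 3, 16), (ATL, 16, CDG, 8850, 3, 17), (ATL, 16, CDG, 8850, 3, 40), (ATL, 16, CDG, 8850, 32, 16), (ATL, 16, CDG, 8850, 32, 17), (ATL, 16, CDG, 8850, 32, 40), (ATL, 16, CDG, 8850, 40, 16), (ATL, 16, CDG, 8850, 40, 17), (ATL, 16, CDG, 8850, 40, 40), (ATL, 21, LAX, 4180, 11, 16), (ATL, 21, LAX, 4180, 11, 17), (ATL, 21, LAX, 4180, 11, 40), (ATL, 21, LAX, 4180, 28, 16), (ATL, 21, LAX, 4180, 28, 17), (ATL, 21, LAX, 4180, 28, 40), (ATL, 21, LAX, 4180, 3, 16), (ATL, 21, LAX, 4180, 3, 17), (ATL, 21, LAX, 4180, 3, 40), (ATL, 21, LAX, 4180, 32, 16), (ATL, 21, LAX, 4180, 32, 17), (ATL, 21, LAX, 4180, 32, 40), (ATL, 21, LAX, 4180, 40, 16), (ATL, 21, LAX, 4180, 40, 17), (ATL, 21, LAX, 4180, 40, 40), (ATL, 29, CDG, 5250, 11, 16), (ATL, 29, CDG, 5250, 11, 17), (ATL, 29, CDG, 5250, 11, 40), (ATL, 29, CDG, 5250, 28, 16), (ATL, 29, CDG, 5250, 28, 17), (ATL, 29, CDG, 5250, 28, 40), (ATL, 29, CDG, 5250, 3, 16), (ATL, 29, CDG, 5250, 3, 17), (ATL, 29, CDG, 5250, 3, 40), (ATL, 29, CDG, 5250, 32, 16), (ATL, 29, CDG, 5250, 32, 17), (ATL, 29, CDG, 5250, 32, 40), (ATL, 29, CDG, 5250, 40, 16), (ATL, 29, CDG, 5250, 40, 17), (ATL, 29, CDG, 5250, 40, 40), (ATL, 5, SFO, 2780, 11, 16), (ATL, 5, SFO, 2780, 11, 17), (ATL, 5, SFO, 2780, 11, 40), (ATL, 5, SFO, 2780, 28, 16), (ATL, 5, SFO, 2780, 28, 17), (ATL, 5, SFO, 2780, 28, 40), (ATL, 5, SFO, 2780, 3, 16), (ATL, 5, SFO, 2780, 3, 17), (ATL, 5, SFO, 2780, 3, 40), (ATL, 5, SFO, 2780, 32, 16), (ATL, 5, SFO, 2780, 32, 17), (ATL, 5, SFO, 2780, 32, 40), (ATL, 5, SFO, 2780, 40, 16), (ATL, 5, SFO, 2780, 40, 17), (ATL, 5, SFO, 2780, 40, 40)}
Filtering on hours = 40 leaves {(ATL, 12, ATL, 260, 11, 40), (ATL, 12, ATL, 260, 28, 40), (ATL, 12, ATL, 260, 3, 40), (ATL, 12, ATL, 260, 32, 40), (ATL, 12, ATL, 260, 40, 40), (ATL, 16, CDG, 8850, 11, 40), (ATL, 16, CDG, 8850, 28, 40), (ATL, 16, CDG, 8850, 3, 40), (ATL, 16, CDG, 8850, 32, 40), (ATL, 16, CDG, 8850, 40, 40), (ATL, 21, LAX, 4180, 11, 40), (ATL, 21, LAX, 4180, 28, 40), (ATL, 21, LAX, 4180, 3, 40), (ATL, 21, LAX, 4180, 32, 40), (ATL, 21, LAX, 4180, 40, 40), (ATL, 29, CDG, 5250, 11, 40), (ATL, 29, CDG, 5250, 28, 40), (ATL, 29, CDG, 5250, 3, 40), (ATL, 29, CDG, 5250, 32, 40), (ATL, 29, CDG, 5250, 40, 40), (ATL, 5, SFO, 2780, 11, 40), (ATL, 5, SFO, 2780, 28, 40), (ATL, 5, SFO, 2780, 3, 40), (ATL, 5, SFO, 2780, 32, 40), (ATL, 5, SFO, 2780, 40, 40)}.
Keep only column(s) fno, hours (20 duplicate(s) eliminated): {(11, 40), (28, 40), (3, 40), (32, 40), (40, 40)}

{(11, 40), (28, 40), (3, 40), (32, 40), (40, 40)}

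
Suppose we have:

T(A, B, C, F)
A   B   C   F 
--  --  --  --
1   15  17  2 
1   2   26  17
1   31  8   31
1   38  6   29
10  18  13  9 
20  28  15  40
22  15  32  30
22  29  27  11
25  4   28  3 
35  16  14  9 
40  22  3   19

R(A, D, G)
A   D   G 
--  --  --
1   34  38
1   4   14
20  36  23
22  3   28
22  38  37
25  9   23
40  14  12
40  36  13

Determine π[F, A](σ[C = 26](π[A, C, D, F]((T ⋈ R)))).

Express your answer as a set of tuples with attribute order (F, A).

T ⋈ R (natural join on A): {(1, 15, 17, 2, 34, 38), (1, 15, 17, 2, 4, 14), (1, 2, 26, 17, 34, 38), (1, 2, 26, 17, 4, 14), (1, 31, 8, 31, 34, 38), (1, 31, 8, 31, 4, 14), (1, 38, 6, 29, 34, 38), (1, 38, 6, 29, 4, 14), (20, 28, 15, 40, 36, 23), (22, 15, 32, 30, 3, 28), (22, 15, 32, 30, 38, 37), (22, 29, 27, 11, 3, 28), (22, 29, 27, 11, 38, 37), (25, 4, 28, 3, 9, 23), (40, 22, 3, 19, 14, 12), (40, 22, 3, 19, 36, 13)}
Keep only column(s) A, C, D, F: {(1, 17, 34, 2), (1, 17, 4, 2), (1, 26, 34, 17), (1, 26, 4, 17), (1, 6, 34, 29), (1, 6, 4, 29), (1, 8, 34, 31), (1, 8, 4, 31), (20, 15, 36, 40), (22, 27, 3, 11), (22, 27, 38, 11), (22, 32, 3, 30), (22, 32, 38, 30), (25, 28, 9, 3), (40, 3, 14, 19), (40, 3, 36, 19)}
σ[C = 26]: keep tuples satisfying C = 26 → {(1, 26, 34, 17), (1, 26, 4, 17)}
Keep only column(s) F, A (1 duplicate(s) eliminated): {(17, 1)}

{(17, 1)}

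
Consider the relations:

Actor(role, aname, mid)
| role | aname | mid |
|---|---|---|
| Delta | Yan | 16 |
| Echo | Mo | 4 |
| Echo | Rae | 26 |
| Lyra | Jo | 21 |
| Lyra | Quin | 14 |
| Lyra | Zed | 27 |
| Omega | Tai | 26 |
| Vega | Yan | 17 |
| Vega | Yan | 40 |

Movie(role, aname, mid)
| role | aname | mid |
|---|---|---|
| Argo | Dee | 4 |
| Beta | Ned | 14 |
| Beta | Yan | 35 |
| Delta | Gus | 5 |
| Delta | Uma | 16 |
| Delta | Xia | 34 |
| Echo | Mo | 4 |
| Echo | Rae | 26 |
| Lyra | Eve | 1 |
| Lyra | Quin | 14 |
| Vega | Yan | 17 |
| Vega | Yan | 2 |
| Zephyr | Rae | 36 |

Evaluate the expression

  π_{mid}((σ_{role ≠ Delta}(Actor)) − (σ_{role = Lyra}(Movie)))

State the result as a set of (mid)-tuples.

{17, 21, 26, 27, 4, 40}

Apply σ_{role ≠ Delta}; surviving tuples: {(Echo, Mo, 4), (Echo, Rae, 26), (Lyra, Jo, 21), (Lyra, Quin, 14), (Lyra, Zed, 27), (Omega, Tai, 26), (Vega, Yan, 17), (Vega, Yan, 40)}
Apply σ_{role = Lyra}; surviving tuples: {(Lyra, Eve, 1), (Lyra, Quin, 14)}
Taking the difference: {(Echo, Mo, 4), (Echo, Rae, 26), (Lyra, Jo, 21), (Lyra, Zed, 27), (Omega, Tai, 26), (Vega, Yan, 17), (Vega, Yan, 40)}
π_{mid} gives {17, 21, 26, 27, 4, 40} (1 duplicate(s) eliminated).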